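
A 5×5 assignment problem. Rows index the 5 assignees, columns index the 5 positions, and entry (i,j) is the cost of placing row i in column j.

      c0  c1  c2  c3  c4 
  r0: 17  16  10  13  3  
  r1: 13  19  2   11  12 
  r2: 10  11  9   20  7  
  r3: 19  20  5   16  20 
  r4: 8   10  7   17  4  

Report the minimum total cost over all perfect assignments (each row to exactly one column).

optimal assignment: row0→col4 (cost 3), row1→col3 (cost 11), row2→col1 (cost 11), row3→col2 (cost 5), row4→col0 (cost 8)
total = 3 + 11 + 11 + 5 + 8 = 38

Minimum assignment cost: 38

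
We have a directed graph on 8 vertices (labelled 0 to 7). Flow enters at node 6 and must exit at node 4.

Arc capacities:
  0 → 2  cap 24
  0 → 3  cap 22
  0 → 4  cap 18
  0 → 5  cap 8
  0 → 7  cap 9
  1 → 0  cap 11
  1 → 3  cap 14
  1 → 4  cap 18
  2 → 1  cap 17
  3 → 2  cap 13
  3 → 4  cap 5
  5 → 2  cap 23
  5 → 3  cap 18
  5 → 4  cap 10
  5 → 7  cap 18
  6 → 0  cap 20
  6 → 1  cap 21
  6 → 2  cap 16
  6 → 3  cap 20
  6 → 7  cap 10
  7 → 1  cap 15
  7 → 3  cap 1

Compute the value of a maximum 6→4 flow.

Maximum flow value: 49

augment #1: 6→0→4 bottleneck 18, total now 18
augment #2: 6→1→4 bottleneck 18, total now 36
augment #3: 6→3→4 bottleneck 5, total now 41
augment #4: 6→0→5→4 bottleneck 2, total now 43
augment #5: 6→1→0→5→4 bottleneck 3, total now 46
augment #6: 6→2→1→0→5→4 bottleneck 3, total now 49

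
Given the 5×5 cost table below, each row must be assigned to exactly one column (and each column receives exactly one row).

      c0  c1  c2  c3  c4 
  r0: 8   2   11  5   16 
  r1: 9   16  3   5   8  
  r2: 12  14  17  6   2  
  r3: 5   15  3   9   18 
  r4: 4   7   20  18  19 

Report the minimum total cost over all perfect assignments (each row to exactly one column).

optimal assignment: row0→col1 (cost 2), row1→col3 (cost 5), row2→col4 (cost 2), row3→col2 (cost 3), row4→col0 (cost 4)
total = 2 + 5 + 2 + 3 + 4 = 16

Minimum assignment cost: 16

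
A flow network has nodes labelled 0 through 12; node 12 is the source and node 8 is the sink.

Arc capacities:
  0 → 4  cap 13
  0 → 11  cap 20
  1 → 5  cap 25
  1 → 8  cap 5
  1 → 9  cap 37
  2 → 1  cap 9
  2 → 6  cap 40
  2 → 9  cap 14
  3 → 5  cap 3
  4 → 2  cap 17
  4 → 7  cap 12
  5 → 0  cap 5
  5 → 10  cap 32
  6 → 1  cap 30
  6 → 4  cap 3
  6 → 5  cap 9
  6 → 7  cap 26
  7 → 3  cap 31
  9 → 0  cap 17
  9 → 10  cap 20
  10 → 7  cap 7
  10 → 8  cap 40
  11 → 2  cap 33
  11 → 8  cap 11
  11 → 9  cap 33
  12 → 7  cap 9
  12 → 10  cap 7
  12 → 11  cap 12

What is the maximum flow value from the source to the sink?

Maximum flow value: 22

augment #1: 12→10→8 bottleneck 7, total now 7
augment #2: 12→11→8 bottleneck 11, total now 18
augment #3: 12→11→2→1→8 bottleneck 1, total now 19
augment #4: 12→7→3→5→10→8 bottleneck 3, total now 22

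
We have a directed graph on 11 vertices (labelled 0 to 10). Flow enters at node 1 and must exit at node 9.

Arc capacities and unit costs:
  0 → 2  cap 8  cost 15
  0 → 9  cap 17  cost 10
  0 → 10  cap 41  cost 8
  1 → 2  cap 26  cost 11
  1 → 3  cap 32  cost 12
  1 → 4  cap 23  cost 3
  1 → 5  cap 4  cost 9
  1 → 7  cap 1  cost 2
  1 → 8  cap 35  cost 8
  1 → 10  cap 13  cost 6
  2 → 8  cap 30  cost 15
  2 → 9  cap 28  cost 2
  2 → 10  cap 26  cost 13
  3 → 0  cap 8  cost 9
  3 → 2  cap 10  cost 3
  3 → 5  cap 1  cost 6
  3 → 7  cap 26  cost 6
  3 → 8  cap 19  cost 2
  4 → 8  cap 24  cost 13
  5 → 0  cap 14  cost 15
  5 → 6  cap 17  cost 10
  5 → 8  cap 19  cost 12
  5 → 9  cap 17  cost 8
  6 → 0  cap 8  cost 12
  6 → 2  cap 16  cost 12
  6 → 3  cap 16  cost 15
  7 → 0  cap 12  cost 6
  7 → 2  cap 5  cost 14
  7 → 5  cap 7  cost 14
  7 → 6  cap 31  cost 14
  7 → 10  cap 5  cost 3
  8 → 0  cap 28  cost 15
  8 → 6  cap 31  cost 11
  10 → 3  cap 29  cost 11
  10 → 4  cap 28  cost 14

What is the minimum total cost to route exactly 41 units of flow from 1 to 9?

shortest-cost path #1: 1→2→9 push 26 @ unit cost 13 (adds 338)
shortest-cost path #2: 1→5→9 push 4 @ unit cost 17 (adds 68)
shortest-cost path #3: 1→3→2→9 push 2 @ unit cost 17 (adds 34)
shortest-cost path #4: 1→7→0→9 push 1 @ unit cost 18 (adds 18)
shortest-cost path #5: 1→3→5→9 push 1 @ unit cost 26 (adds 26)
shortest-cost path #6: 1→3→0→9 push 7 @ unit cost 31 (adds 217)
total cost = 701

Minimum cost for 41 units: 701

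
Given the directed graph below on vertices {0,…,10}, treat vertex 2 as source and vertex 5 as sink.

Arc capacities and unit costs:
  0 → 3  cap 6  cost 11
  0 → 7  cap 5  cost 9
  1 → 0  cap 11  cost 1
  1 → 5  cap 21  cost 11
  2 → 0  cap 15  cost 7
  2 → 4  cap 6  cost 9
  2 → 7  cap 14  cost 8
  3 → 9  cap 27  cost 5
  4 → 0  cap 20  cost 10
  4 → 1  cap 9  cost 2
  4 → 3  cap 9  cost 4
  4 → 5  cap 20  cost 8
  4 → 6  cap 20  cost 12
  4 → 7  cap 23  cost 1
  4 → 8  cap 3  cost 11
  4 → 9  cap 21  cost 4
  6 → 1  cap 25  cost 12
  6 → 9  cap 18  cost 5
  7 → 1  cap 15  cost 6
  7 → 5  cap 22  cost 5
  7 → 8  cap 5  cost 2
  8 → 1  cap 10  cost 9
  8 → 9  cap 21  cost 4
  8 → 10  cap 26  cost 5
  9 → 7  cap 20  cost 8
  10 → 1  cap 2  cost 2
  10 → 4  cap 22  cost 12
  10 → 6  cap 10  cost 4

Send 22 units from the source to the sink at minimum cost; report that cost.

Minimum cost for 22 units: 314

shortest-cost path #1: 2→7→5 push 14 @ unit cost 13 (adds 182)
shortest-cost path #2: 2→4→7→5 push 6 @ unit cost 15 (adds 90)
shortest-cost path #3: 2→0→7→5 push 2 @ unit cost 21 (adds 42)
total cost = 314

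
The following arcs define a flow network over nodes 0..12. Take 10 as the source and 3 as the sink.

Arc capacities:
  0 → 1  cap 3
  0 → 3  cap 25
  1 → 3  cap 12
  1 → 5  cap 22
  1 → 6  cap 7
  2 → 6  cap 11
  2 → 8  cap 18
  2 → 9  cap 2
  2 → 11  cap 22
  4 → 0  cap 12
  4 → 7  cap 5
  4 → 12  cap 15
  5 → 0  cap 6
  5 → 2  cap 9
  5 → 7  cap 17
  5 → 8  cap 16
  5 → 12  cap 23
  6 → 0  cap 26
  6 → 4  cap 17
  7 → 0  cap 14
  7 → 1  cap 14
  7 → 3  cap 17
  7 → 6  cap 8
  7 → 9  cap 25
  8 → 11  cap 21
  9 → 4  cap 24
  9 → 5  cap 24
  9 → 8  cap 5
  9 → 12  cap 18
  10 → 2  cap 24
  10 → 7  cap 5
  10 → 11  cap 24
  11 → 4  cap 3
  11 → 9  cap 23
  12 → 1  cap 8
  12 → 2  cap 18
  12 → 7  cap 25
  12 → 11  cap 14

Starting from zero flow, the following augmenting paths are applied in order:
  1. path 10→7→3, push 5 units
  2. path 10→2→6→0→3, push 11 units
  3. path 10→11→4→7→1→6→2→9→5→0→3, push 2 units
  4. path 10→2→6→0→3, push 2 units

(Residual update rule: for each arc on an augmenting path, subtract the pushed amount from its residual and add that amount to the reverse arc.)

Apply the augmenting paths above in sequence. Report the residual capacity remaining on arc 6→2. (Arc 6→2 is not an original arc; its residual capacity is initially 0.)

Residual capacity of (6,2): 11

after path 1 (10→7→3, push 5): res(6,2)=0
after path 2 (10→2→6→0→3, push 11): res(6,2)=11
after path 3 (10→11→4→7→1→6→2→9→5→0→3, push 2): res(6,2)=9
after path 4 (10→2→6→0→3, push 2): res(6,2)=11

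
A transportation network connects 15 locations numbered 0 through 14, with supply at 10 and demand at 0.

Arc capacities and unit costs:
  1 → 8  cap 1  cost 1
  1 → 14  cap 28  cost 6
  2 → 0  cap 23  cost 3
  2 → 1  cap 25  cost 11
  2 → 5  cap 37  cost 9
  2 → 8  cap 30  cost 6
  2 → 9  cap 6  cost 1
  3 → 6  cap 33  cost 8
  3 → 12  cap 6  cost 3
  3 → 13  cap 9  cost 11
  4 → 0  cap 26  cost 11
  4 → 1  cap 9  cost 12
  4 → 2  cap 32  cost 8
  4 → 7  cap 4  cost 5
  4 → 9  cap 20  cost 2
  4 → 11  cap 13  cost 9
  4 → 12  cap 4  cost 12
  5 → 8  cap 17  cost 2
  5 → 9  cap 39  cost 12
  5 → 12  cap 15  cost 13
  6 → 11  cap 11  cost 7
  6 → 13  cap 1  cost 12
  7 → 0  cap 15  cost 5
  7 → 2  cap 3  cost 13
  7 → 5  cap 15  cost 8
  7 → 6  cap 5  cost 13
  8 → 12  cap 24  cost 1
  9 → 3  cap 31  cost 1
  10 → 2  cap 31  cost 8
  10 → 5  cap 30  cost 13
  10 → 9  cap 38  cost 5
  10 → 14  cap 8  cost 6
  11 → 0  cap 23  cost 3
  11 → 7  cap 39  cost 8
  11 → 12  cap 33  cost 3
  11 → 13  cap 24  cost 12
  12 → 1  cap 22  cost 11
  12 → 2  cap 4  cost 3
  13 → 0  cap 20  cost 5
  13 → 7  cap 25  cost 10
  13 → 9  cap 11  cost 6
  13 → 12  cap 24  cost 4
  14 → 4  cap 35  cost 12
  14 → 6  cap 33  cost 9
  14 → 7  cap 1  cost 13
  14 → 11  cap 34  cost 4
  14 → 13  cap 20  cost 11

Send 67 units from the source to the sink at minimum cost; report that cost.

Minimum cost for 67 units: 1444

shortest-cost path #1: 10→2→0 push 23 @ unit cost 11 (adds 253)
shortest-cost path #2: 10→14→11→0 push 8 @ unit cost 13 (adds 104)
shortest-cost path #3: 10→9→3→13→0 push 9 @ unit cost 22 (adds 198)
shortest-cost path #4: 10→9→3→6→11→0 push 11 @ unit cost 24 (adds 264)
shortest-cost path #5: 10→9→3→6→13→0 push 1 @ unit cost 31 (adds 31)
shortest-cost path #6: 10→2→1→14→11→0 push 4 @ unit cost 32 (adds 128)
shortest-cost path #7: 10→2→1→14→13→0 push 4 @ unit cost 41 (adds 164)
shortest-cost path #8: 10→9→3→12→1→14→13→0 push 6 @ unit cost 42 (adds 252)
shortest-cost path #9: 10→5→8→12→1→14→11→7→0 push 1 @ unit cost 50 (adds 50)
total cost = 1444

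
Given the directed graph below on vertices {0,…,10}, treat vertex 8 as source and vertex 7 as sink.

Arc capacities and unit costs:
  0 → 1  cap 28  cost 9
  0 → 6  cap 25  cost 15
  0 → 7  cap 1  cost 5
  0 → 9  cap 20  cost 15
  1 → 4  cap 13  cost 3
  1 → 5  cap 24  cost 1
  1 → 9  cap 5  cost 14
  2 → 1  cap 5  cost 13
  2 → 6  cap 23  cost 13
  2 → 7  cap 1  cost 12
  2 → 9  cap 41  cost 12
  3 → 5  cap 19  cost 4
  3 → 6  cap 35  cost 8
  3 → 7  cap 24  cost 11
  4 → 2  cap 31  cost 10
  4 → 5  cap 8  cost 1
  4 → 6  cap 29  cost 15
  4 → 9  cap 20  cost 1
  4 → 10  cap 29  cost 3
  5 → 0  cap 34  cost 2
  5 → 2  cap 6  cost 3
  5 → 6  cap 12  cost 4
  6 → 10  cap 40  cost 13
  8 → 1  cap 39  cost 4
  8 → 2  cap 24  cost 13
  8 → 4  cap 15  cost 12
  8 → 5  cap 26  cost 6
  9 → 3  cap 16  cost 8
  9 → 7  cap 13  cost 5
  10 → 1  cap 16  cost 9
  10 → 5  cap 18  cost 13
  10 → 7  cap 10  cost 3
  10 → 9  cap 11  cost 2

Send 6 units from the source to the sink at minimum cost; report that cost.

shortest-cost path #1: 8→1→5→0→7 push 1 @ unit cost 12 (adds 12)
shortest-cost path #2: 8→1→4→9→7 push 5 @ unit cost 13 (adds 65)
total cost = 77

Minimum cost for 6 units: 77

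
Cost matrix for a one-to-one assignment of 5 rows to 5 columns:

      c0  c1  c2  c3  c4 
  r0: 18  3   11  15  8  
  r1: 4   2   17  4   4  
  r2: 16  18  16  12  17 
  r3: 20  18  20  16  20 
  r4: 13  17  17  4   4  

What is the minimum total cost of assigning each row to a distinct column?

one of 2 optimal assignments: row0→col1 (cost 3), row1→col0 (cost 4), row2→col2 (cost 16), row3→col3 (cost 16), row4→col4 (cost 4)
total = 3 + 4 + 16 + 16 + 4 = 43

Minimum assignment cost: 43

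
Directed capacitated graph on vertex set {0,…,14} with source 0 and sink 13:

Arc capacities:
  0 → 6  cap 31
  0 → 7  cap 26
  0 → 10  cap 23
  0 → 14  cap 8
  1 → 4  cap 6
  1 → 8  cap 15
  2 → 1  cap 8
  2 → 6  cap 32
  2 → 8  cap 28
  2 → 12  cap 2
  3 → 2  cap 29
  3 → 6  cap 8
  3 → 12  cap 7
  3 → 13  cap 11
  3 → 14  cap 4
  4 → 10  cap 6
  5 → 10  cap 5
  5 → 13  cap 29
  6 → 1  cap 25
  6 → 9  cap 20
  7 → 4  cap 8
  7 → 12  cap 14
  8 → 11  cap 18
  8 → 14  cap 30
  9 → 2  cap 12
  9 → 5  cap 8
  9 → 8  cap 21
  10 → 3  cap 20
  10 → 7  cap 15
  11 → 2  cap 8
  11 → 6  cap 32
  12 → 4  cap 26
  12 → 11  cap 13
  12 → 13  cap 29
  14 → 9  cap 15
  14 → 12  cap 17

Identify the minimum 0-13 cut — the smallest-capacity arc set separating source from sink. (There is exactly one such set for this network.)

Min-cut arcs: {(3,13), (9,5), (12,13)} (total capacity 48)

augment #1: 0→7→12→13 push 14
augment #2: 0→10→3→13 push 11
augment #3: 0→14→12→13 push 8
augment #4: 0→6→9→5→13 push 8
augment #5: 0→10→3→12→13 push 7
max flow = 48; residual-reachable set from 0 gives S-side
cut edges (S→T): {(3,13), (9,5), (12,13)} total cap 48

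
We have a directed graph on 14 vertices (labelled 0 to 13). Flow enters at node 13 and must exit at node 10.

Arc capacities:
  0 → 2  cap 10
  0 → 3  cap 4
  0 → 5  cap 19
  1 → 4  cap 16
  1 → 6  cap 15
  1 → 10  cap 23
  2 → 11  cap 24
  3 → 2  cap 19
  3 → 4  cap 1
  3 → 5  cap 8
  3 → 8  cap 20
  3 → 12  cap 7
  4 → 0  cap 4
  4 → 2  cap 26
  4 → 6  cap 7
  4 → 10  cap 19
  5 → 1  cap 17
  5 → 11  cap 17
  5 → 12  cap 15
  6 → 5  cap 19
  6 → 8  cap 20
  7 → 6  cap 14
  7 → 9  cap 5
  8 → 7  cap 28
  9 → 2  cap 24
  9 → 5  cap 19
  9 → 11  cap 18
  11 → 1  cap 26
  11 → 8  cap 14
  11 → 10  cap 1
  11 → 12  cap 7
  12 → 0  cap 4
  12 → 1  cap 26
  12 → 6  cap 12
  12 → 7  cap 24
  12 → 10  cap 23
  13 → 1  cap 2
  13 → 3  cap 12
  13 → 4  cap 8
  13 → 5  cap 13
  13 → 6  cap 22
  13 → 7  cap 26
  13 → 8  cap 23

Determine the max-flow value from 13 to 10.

augment #1: 13→1→10 bottleneck 2, total now 2
augment #2: 13→4→10 bottleneck 8, total now 10
augment #3: 13→3→4→10 bottleneck 1, total now 11
augment #4: 13→3→12→10 bottleneck 7, total now 18
augment #5: 13→5→1→10 bottleneck 13, total now 31
augment #6: 13→3→2→11→10 bottleneck 1, total now 32
augment #7: 13→3→5→1→10 bottleneck 3, total now 35
augment #8: 13→6→5→1→10 bottleneck 1, total now 36
augment #9: 13→6→5→12→10 bottleneck 15, total now 51
augment #10: 13→6→5→11→1→10 bottleneck 3, total now 54
augment #11: 13→7→9→11→1→10 bottleneck 1, total now 55
augment #12: 13→7→9→11→12→10 bottleneck 1, total now 56
augment #13: 13→7→9→11→1→4→10 bottleneck 3, total now 59

Maximum flow value: 59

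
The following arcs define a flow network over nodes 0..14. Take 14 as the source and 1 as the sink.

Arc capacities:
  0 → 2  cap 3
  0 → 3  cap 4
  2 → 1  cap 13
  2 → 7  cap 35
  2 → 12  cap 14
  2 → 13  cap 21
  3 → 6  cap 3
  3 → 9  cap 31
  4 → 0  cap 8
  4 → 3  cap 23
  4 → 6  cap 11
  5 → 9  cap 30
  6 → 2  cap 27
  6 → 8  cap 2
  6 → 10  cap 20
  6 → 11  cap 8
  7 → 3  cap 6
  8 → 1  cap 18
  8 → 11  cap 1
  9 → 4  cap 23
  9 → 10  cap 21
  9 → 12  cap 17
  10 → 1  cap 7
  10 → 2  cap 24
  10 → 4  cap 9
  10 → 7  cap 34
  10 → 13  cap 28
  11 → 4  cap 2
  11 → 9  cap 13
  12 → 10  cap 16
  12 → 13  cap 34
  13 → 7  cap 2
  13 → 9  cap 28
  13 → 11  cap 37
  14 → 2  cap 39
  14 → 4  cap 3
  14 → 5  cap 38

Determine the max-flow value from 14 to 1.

Maximum flow value: 22

augment #1: 14→2→1 bottleneck 13, total now 13
augment #2: 14→2→12→10→1 bottleneck 7, total now 20
augment #3: 14→4→6→8→1 bottleneck 2, total now 22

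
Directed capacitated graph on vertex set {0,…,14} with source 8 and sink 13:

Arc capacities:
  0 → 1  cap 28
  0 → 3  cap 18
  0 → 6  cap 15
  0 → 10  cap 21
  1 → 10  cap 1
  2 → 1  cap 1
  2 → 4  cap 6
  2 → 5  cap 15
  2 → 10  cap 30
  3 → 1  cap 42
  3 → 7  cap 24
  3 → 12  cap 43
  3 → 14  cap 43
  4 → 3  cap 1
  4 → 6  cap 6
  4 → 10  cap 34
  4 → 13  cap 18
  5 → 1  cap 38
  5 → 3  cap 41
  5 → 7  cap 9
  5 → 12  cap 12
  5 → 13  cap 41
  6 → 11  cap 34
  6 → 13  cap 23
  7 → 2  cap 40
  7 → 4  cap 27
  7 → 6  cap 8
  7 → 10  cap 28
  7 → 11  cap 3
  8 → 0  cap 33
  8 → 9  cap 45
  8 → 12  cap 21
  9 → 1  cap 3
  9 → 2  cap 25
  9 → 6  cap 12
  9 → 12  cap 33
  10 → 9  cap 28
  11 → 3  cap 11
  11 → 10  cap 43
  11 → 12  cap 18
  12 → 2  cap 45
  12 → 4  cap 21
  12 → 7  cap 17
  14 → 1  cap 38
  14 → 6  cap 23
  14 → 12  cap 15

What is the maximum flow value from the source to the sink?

augment #1: 8→0→6→13 bottleneck 15, total now 15
augment #2: 8→9→6→13 bottleneck 8, total now 23
augment #3: 8→12→4→13 bottleneck 18, total now 41
augment #4: 8→9→2→5→13 bottleneck 15, total now 56

Maximum flow value: 56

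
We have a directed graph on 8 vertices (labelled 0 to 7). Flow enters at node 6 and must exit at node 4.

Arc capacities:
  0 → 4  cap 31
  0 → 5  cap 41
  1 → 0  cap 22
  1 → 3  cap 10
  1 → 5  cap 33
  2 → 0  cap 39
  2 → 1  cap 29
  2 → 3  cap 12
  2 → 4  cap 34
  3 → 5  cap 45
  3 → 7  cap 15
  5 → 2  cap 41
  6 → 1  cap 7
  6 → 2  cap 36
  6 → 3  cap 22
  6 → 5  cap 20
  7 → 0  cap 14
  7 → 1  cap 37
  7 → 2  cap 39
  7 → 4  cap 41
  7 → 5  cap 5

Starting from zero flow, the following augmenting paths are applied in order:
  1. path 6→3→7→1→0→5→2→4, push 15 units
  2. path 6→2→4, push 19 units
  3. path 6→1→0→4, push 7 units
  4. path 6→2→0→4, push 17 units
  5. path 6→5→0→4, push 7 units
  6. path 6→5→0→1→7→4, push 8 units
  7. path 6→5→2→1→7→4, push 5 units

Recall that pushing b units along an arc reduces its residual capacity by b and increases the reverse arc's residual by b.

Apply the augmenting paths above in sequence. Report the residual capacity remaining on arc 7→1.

after path 1 (6→3→7→1→0→5→2→4, push 15): res(7,1)=22
after path 2 (6→2→4, push 19): res(7,1)=22
after path 3 (6→1→0→4, push 7): res(7,1)=22
after path 4 (6→2→0→4, push 17): res(7,1)=22
after path 5 (6→5→0→4, push 7): res(7,1)=22
after path 6 (6→5→0→1→7→4, push 8): res(7,1)=30
after path 7 (6→5→2→1→7→4, push 5): res(7,1)=35

Residual capacity of (7,1): 35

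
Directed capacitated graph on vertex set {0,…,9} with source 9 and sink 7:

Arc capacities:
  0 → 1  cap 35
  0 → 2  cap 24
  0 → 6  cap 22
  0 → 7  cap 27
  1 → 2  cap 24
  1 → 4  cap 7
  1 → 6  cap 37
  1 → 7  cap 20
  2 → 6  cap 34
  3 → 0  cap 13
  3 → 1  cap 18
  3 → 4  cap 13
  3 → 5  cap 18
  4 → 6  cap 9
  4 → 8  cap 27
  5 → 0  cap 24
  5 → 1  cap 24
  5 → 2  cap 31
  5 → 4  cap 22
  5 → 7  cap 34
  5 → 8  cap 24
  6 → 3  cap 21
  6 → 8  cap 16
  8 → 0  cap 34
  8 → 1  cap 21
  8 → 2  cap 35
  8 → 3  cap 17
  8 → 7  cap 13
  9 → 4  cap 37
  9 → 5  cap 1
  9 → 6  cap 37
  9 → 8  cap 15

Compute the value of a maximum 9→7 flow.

Maximum flow value: 79

augment #1: 9→5→7 bottleneck 1, total now 1
augment #2: 9→8→7 bottleneck 13, total now 14
augment #3: 9→8→0→7 bottleneck 2, total now 16
augment #4: 9→4→8→0→7 bottleneck 25, total now 41
augment #5: 9→4→8→1→7 bottleneck 2, total now 43
augment #6: 9→6→3→1→7 bottleneck 18, total now 61
augment #7: 9→6→3→5→7 bottleneck 3, total now 64
augment #8: 9→6→8→3→5→7 bottleneck 15, total now 79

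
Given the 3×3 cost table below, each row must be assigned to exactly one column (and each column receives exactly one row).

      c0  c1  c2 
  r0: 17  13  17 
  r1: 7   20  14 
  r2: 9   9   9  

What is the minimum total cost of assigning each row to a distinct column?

optimal assignment: row0→col1 (cost 13), row1→col0 (cost 7), row2→col2 (cost 9)
total = 13 + 7 + 9 = 29

Minimum assignment cost: 29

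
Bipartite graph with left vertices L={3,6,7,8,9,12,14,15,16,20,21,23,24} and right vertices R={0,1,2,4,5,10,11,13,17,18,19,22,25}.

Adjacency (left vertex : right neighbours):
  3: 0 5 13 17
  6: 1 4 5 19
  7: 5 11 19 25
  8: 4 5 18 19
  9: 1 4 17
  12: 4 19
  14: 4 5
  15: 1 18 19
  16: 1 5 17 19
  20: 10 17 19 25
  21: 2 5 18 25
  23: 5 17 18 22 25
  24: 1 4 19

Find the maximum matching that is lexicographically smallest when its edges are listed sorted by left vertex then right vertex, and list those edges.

Lex-smallest maximum matching: {(3,0), (6,1), (7,11), (8,4), (9,17), (12,19), (14,5), (15,18), (20,10), (21,2), (23,22)}

|M| = 11 (so the lex-smallest maximum matching has 11 edges)
process left vertices in ascending order; for each, take the smallest-labelled available neighbour that still permits 11 edges overall, or leave it unmatched if none does
lex-smallest matching: {3-0, 6-1, 7-11, 8-4, 9-17, 12-19, 14-5, 15-18, 20-10, 21-2, 23-22}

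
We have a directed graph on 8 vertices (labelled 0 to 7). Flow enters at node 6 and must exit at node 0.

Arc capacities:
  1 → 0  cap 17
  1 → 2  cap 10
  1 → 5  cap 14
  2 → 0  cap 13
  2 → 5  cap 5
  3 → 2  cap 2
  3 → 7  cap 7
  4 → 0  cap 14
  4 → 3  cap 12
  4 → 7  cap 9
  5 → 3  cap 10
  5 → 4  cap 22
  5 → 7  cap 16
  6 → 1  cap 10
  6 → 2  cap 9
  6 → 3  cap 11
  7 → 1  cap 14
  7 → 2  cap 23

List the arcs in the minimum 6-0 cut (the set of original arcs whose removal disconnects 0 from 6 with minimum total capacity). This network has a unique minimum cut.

augment #1: 6→1→0 push 10
augment #2: 6→2→0 push 9
augment #3: 6→3→2→0 push 2
augment #4: 6→3→7→1→0 push 7
max flow = 28; residual-reachable set from 6 gives S-side
cut edges (S→T): {(3,2), (3,7), (6,1), (6,2)} total cap 28

Min-cut arcs: {(3,2), (3,7), (6,1), (6,2)} (total capacity 28)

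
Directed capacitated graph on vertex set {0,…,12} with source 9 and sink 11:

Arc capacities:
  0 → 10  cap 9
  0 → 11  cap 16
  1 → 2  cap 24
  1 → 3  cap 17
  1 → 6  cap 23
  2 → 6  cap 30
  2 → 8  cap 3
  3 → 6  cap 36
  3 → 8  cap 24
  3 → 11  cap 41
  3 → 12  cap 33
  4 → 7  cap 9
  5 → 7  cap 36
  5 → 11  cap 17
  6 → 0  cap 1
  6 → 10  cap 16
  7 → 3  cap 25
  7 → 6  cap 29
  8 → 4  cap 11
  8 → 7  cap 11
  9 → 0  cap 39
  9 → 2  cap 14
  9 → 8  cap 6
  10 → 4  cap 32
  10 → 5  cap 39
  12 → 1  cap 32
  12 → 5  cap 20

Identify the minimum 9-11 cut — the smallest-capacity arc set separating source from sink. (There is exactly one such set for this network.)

augment #1: 9→0→11 push 16
augment #2: 9→0→10→5→11 push 9
augment #3: 9→8→7→3→11 push 6
augment #4: 9→2→6→10→5→11 push 8
augment #5: 9→2→8→7→3→11 push 3
augment #6: 9→2→6→10→4→7→3→11 push 3
max flow = 45; residual-reachable set from 9 gives S-side
cut edges (S→T): {(0,10), (0,11), (9,2), (9,8)} total cap 45

Min-cut arcs: {(0,10), (0,11), (9,2), (9,8)} (total capacity 45)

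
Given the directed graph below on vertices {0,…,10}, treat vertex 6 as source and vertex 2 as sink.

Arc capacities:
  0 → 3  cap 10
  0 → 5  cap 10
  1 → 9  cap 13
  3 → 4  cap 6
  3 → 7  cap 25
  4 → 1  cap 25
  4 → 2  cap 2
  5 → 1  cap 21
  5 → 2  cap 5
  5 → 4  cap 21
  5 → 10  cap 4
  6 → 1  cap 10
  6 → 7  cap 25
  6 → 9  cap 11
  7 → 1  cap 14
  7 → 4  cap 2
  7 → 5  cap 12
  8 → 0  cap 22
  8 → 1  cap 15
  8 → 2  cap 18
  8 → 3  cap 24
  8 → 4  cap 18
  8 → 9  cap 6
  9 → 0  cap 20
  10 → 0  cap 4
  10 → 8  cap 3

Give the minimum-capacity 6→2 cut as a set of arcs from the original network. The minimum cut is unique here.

Min-cut arcs: {(4,2), (5,2), (10,8)} (total capacity 10)

augment #1: 6→7→4→2 push 2
augment #2: 6→7→5→2 push 5
augment #3: 6→7→5→10→8→2 push 3
max flow = 10; residual-reachable set from 6 gives S-side
cut edges (S→T): {(4,2), (5,2), (10,8)} total cap 10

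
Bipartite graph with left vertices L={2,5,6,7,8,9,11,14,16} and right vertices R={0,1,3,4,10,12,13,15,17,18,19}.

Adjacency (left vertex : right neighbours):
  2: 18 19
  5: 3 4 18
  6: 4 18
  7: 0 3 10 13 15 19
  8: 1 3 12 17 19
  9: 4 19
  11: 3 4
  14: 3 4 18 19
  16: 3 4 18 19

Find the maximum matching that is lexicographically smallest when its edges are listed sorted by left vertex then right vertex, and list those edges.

Lex-smallest maximum matching: {(2,18), (5,3), (6,4), (7,0), (8,1), (9,19)}

|M| = 6 (so the lex-smallest maximum matching has 6 edges)
process left vertices in ascending order; for each, take the smallest-labelled available neighbour that still permits 6 edges overall, or leave it unmatched if none does
lex-smallest matching: {2-18, 5-3, 6-4, 7-0, 8-1, 9-19}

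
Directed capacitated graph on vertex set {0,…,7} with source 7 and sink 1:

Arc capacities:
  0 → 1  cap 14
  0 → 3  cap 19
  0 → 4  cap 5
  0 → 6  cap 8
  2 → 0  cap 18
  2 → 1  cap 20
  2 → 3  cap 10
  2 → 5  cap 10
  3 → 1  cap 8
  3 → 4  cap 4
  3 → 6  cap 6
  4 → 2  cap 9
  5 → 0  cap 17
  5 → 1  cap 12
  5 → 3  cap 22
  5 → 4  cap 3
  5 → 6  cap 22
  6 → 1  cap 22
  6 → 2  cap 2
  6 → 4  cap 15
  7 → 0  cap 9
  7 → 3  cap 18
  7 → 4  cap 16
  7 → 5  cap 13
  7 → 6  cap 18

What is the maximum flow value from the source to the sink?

augment #1: 7→0→1 bottleneck 9, total now 9
augment #2: 7→3→1 bottleneck 8, total now 17
augment #3: 7→5→1 bottleneck 12, total now 29
augment #4: 7→6→1 bottleneck 18, total now 47
augment #5: 7→3→6→1 bottleneck 4, total now 51
augment #6: 7→4→2→1 bottleneck 9, total now 60
augment #7: 7→5→0→1 bottleneck 1, total now 61
augment #8: 7→3→6→2→1 bottleneck 2, total now 63

Maximum flow value: 63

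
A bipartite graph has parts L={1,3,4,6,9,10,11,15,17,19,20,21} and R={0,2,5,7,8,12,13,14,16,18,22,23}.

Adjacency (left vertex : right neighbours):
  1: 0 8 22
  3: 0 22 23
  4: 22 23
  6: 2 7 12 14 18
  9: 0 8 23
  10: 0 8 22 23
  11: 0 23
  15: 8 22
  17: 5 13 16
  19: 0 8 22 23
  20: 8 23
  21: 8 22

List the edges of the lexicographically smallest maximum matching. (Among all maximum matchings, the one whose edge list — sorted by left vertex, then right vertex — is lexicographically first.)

|M| = 6 (so the lex-smallest maximum matching has 6 edges)
process left vertices in ascending order; for each, take the smallest-labelled available neighbour that still permits 6 edges overall, or leave it unmatched if none does
lex-smallest matching: {1-0, 3-22, 4-23, 6-2, 9-8, 17-5}

Lex-smallest maximum matching: {(1,0), (3,22), (4,23), (6,2), (9,8), (17,5)}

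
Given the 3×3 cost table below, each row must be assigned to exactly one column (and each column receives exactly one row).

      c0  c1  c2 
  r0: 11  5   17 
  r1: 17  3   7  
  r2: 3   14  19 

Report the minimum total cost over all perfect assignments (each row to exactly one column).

optimal assignment: row0→col1 (cost 5), row1→col2 (cost 7), row2→col0 (cost 3)
total = 5 + 7 + 3 = 15

Minimum assignment cost: 15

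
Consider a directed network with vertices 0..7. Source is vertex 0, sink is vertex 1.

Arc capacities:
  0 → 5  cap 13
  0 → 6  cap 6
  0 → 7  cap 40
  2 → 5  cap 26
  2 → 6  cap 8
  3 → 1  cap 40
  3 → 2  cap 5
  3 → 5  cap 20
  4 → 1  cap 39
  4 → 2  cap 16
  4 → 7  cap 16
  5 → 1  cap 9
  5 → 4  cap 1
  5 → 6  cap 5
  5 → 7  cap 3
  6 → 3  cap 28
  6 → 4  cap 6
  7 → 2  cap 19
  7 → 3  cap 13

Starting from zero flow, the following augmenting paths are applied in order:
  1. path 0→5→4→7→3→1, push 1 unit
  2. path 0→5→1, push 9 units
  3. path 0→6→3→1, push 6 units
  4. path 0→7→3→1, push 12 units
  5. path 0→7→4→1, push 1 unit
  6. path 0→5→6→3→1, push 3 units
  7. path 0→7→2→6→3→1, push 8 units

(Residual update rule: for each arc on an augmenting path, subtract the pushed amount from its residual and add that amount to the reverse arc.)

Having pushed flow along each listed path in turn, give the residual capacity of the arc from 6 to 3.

after path 1 (0→5→4→7→3→1, push 1): res(6,3)=28
after path 2 (0→5→1, push 9): res(6,3)=28
after path 3 (0→6→3→1, push 6): res(6,3)=22
after path 4 (0→7→3→1, push 12): res(6,3)=22
after path 5 (0→7→4→1, push 1): res(6,3)=22
after path 6 (0→5→6→3→1, push 3): res(6,3)=19
after path 7 (0→7→2→6→3→1, push 8): res(6,3)=11

Residual capacity of (6,3): 11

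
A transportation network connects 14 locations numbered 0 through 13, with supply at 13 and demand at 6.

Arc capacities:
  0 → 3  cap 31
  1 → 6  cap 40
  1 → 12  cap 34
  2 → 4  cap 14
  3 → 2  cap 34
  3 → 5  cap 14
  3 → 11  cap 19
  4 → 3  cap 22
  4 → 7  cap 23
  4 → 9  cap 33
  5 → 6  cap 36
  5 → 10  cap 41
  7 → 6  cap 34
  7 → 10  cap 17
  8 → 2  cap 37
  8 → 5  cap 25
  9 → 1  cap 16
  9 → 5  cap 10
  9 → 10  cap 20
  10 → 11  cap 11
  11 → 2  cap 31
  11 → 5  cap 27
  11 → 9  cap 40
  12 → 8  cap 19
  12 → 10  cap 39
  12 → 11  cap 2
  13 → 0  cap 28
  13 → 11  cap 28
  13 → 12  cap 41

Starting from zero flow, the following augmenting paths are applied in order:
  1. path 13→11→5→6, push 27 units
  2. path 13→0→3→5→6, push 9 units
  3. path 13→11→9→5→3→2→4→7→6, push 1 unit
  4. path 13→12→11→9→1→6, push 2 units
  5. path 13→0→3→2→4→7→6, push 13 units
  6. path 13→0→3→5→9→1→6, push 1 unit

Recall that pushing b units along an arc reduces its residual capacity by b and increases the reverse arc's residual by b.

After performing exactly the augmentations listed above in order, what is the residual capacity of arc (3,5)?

Residual capacity of (3,5): 5

after path 1 (13→11→5→6, push 27): res(3,5)=14
after path 2 (13→0→3→5→6, push 9): res(3,5)=5
after path 3 (13→11→9→5→3→2→4→7→6, push 1): res(3,5)=6
after path 4 (13→12→11→9→1→6, push 2): res(3,5)=6
after path 5 (13→0→3→2→4→7→6, push 13): res(3,5)=6
after path 6 (13→0→3→5→9→1→6, push 1): res(3,5)=5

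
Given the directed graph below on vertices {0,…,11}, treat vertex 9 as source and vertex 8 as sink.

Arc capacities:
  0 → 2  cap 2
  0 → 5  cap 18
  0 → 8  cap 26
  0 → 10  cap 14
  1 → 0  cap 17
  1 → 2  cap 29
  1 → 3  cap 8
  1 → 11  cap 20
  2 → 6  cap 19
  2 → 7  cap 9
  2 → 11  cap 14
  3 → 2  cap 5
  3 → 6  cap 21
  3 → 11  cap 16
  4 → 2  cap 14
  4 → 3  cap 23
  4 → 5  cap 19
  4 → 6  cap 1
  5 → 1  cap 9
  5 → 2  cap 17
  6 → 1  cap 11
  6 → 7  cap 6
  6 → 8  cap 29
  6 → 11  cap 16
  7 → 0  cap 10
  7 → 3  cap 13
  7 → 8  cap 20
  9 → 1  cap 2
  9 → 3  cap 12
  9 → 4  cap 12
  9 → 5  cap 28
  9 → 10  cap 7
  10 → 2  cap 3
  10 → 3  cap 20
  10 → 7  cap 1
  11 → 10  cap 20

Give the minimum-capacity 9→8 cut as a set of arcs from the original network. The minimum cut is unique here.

augment #1: 9→1→0→8 push 2
augment #2: 9→3→6→8 push 12
augment #3: 9→4→6→8 push 1
augment #4: 9→10→7→8 push 1
augment #5: 9→4→2→6→8 push 11
augment #6: 9→5→1→0→8 push 9
augment #7: 9→5→2→6→8 push 5
augment #8: 9→5→2→7→8 push 9
augment #9: 9→5→2→6→7→8 push 3
augment #10: 9→10→3→6→7→8 push 3
augment #11: 9→10→3→6→1→0→8 push 3
max flow = 59; residual-reachable set from 9 gives S-side
cut edges (S→T): {(5,1), (5,2), (9,1), (9,3), (9,4), (9,10)} total cap 59

Min-cut arcs: {(5,1), (5,2), (9,1), (9,3), (9,4), (9,10)} (total capacity 59)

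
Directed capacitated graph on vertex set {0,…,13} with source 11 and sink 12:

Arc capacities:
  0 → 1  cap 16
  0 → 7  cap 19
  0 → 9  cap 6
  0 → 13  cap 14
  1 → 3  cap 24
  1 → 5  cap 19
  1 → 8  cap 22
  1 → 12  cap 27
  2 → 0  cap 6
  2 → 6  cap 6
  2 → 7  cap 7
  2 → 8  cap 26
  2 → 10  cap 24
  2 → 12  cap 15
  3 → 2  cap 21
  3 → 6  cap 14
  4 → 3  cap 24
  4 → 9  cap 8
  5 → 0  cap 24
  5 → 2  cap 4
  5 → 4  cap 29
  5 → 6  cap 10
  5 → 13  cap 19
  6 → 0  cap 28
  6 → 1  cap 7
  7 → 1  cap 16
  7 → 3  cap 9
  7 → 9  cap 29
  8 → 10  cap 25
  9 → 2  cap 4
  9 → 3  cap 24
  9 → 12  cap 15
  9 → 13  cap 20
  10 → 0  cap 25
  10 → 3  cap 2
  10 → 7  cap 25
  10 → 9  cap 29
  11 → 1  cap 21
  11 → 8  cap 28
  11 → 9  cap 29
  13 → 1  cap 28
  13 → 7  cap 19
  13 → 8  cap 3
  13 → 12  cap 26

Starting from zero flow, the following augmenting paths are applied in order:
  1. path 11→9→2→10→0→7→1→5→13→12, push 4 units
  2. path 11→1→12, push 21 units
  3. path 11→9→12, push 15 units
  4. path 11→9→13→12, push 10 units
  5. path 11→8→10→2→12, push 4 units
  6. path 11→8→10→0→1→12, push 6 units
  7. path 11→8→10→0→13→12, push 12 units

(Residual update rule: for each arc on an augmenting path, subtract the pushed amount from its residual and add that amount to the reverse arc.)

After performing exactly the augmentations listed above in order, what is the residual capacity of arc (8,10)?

after path 1 (11→9→2→10→0→7→1→5→13→12, push 4): res(8,10)=25
after path 2 (11→1→12, push 21): res(8,10)=25
after path 3 (11→9→12, push 15): res(8,10)=25
after path 4 (11→9→13→12, push 10): res(8,10)=25
after path 5 (11→8→10→2→12, push 4): res(8,10)=21
after path 6 (11→8→10→0→1→12, push 6): res(8,10)=15
after path 7 (11→8→10→0→13→12, push 12): res(8,10)=3

Residual capacity of (8,10): 3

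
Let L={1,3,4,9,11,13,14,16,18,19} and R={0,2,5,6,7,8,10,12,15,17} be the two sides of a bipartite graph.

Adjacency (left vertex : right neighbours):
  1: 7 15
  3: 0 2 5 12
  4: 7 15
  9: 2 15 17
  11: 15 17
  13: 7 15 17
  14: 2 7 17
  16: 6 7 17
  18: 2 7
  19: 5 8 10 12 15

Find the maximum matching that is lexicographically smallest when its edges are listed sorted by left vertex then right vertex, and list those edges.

|M| = 7 (so the lex-smallest maximum matching has 7 edges)
process left vertices in ascending order; for each, take the smallest-labelled available neighbour that still permits 7 edges overall, or leave it unmatched if none does
lex-smallest matching: {1-7, 3-0, 4-15, 9-2, 11-17, 16-6, 19-5}

Lex-smallest maximum matching: {(1,7), (3,0), (4,15), (9,2), (11,17), (16,6), (19,5)}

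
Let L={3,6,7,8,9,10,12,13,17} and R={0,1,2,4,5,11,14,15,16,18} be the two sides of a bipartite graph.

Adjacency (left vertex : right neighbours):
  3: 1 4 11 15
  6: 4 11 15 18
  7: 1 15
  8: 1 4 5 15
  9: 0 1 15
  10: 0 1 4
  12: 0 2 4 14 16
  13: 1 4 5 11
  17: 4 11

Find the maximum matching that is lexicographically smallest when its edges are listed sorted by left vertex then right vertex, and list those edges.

Lex-smallest maximum matching: {(3,1), (6,18), (7,15), (8,4), (9,0), (12,2), (13,5), (17,11)}

|M| = 8 (so the lex-smallest maximum matching has 8 edges)
process left vertices in ascending order; for each, take the smallest-labelled available neighbour that still permits 8 edges overall, or leave it unmatched if none does
lex-smallest matching: {3-1, 6-18, 7-15, 8-4, 9-0, 12-2, 13-5, 17-11}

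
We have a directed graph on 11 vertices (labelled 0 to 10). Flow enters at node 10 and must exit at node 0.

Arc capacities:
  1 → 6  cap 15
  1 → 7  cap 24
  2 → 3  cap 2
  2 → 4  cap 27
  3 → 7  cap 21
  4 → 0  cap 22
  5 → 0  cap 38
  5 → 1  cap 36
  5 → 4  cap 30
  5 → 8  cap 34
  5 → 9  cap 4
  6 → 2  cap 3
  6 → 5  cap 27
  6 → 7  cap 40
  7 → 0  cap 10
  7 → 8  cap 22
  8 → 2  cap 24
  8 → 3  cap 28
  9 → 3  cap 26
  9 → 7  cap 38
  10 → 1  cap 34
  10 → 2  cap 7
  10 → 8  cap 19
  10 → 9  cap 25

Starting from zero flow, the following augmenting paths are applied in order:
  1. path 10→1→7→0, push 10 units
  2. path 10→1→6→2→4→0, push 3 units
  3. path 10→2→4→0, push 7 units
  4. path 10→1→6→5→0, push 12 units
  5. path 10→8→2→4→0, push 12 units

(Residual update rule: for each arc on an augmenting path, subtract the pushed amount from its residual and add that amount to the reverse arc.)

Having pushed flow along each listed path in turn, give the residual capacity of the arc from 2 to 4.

after path 1 (10→1→7→0, push 10): res(2,4)=27
after path 2 (10→1→6→2→4→0, push 3): res(2,4)=24
after path 3 (10→2→4→0, push 7): res(2,4)=17
after path 4 (10→1→6→5→0, push 12): res(2,4)=17
after path 5 (10→8→2→4→0, push 12): res(2,4)=5

Residual capacity of (2,4): 5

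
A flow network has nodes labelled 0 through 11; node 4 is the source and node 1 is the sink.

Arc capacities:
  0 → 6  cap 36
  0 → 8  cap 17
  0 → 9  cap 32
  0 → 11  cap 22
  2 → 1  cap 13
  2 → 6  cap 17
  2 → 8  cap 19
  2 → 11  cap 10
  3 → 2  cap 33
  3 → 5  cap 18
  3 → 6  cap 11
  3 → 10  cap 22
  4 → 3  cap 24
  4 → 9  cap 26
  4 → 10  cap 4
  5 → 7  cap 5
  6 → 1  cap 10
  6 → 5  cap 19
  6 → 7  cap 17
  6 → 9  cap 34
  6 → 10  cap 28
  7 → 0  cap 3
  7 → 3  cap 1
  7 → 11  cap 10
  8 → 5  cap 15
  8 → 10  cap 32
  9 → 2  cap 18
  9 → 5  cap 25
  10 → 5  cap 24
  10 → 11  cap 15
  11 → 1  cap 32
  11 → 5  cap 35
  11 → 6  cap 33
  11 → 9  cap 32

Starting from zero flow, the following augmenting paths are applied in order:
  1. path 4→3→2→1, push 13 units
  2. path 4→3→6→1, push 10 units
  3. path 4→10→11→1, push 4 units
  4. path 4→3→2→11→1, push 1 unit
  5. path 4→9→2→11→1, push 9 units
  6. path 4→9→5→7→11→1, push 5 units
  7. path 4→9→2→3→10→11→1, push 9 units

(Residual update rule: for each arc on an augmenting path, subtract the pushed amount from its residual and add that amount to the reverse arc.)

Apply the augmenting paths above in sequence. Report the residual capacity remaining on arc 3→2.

Residual capacity of (3,2): 28

after path 1 (4→3→2→1, push 13): res(3,2)=20
after path 2 (4→3→6→1, push 10): res(3,2)=20
after path 3 (4→10→11→1, push 4): res(3,2)=20
after path 4 (4→3→2→11→1, push 1): res(3,2)=19
after path 5 (4→9→2→11→1, push 9): res(3,2)=19
after path 6 (4→9→5→7→11→1, push 5): res(3,2)=19
after path 7 (4→9→2→3→10→11→1, push 9): res(3,2)=28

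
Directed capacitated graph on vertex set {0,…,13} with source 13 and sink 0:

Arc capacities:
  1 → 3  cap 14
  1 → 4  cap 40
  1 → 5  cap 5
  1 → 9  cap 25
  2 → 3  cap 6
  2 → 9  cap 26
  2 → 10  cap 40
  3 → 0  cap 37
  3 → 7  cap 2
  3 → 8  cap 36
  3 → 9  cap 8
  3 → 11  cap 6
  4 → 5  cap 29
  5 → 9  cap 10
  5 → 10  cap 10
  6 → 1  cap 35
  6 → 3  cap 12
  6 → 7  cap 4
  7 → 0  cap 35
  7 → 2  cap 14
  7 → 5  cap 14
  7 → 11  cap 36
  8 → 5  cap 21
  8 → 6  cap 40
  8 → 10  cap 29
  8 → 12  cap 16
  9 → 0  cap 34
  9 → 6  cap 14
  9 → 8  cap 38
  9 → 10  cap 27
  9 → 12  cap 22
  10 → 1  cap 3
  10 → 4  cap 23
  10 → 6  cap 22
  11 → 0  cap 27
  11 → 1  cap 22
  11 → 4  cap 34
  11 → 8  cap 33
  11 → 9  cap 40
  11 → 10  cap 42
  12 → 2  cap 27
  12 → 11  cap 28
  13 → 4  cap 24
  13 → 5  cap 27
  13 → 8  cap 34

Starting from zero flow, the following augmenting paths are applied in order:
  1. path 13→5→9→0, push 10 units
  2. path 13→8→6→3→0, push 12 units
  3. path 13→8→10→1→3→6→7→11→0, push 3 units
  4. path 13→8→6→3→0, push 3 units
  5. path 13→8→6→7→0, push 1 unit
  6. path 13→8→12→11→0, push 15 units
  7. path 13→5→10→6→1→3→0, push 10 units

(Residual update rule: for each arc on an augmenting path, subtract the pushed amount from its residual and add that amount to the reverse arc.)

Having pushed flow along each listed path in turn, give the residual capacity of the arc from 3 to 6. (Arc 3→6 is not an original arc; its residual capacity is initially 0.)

after path 1 (13→5→9→0, push 10): res(3,6)=0
after path 2 (13→8→6→3→0, push 12): res(3,6)=12
after path 3 (13→8→10→1→3→6→7→11→0, push 3): res(3,6)=9
after path 4 (13→8→6→3→0, push 3): res(3,6)=12
after path 5 (13→8→6→7→0, push 1): res(3,6)=12
after path 6 (13→8→12→11→0, push 15): res(3,6)=12
after path 7 (13→5→10→6→1→3→0, push 10): res(3,6)=12

Residual capacity of (3,6): 12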